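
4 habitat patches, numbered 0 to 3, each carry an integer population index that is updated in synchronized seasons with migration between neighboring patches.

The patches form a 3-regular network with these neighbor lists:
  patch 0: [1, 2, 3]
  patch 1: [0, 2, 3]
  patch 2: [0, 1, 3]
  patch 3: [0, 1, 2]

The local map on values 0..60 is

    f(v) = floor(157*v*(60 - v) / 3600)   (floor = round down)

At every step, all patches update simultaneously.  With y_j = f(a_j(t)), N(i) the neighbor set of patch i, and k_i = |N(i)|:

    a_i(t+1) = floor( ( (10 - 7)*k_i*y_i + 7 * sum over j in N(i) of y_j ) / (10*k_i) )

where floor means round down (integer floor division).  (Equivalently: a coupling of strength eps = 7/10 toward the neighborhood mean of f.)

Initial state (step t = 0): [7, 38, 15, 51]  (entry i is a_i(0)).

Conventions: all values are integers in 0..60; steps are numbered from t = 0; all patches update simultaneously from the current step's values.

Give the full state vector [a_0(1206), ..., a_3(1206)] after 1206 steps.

Simulating step by step:
t=0: [7, 38, 15, 51]
t=1: [24, 25, 25, 24]
t=2: [37, 37, 37, 37]
t=3: [37, 37, 37, 37]

Answer: [37, 37, 37, 37]
Key observation: The state at step 2, [37, 37, 37, 37], reappears at step 3: the system is in a cycle of period 1 from step 2 on.  Therefore the state at step 1206 equals the state at step 2 + ((1206 - 2) mod 1) = 2, which is [37, 37, 37, 37].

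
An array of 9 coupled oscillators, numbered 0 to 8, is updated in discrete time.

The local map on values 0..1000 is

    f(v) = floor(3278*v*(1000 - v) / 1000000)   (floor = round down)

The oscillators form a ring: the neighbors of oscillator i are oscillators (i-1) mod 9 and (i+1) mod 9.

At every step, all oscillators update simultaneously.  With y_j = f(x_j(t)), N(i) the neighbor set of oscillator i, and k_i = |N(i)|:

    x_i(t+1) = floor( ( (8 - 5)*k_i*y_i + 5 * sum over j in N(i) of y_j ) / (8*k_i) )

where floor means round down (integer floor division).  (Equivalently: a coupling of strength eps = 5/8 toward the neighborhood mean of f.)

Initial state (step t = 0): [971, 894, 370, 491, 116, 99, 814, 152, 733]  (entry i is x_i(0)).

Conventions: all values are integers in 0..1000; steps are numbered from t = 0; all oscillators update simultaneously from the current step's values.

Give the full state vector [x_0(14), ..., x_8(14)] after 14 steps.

Answer: [818, 818, 818, 818, 818, 818, 819, 818, 818]

Derivation:
t=0: [971, 894, 370, 491, 116, 99, 814, 152, 733]
t=1: [331, 383, 639, 650, 473, 369, 409, 513, 401]
t=2: [759, 753, 758, 770, 777, 788, 791, 800, 777]
t=3: [592, 603, 596, 582, 564, 551, 537, 542, 563]
t=4: [793, 787, 789, 797, 804, 810, 812, 811, 803]
t=5: [535, 544, 541, 530, 516, 506, 501, 506, 519]
t=6: [815, 813, 813, 815, 817, 818, 819, 818, 817]
t=7: [494, 496, 496, 494, 490, 487, 486, 487, 490]
t=8: [819, 819, 819, 819, 818, 818, 818, 818, 818]
t=9: [485, 485, 485, 485, 487, 488, 488, 488, 487]
t=10: [818, 818, 818, 818, 818, 818, 819, 818, 818]
t=11: [488, 488, 488, 488, 488, 487, 486, 487, 488]
t=12: [819, 819, 819, 819, 818, 818, 818, 818, 818]
t=13: [485, 485, 485, 485, 487, 488, 488, 488, 487]
t=14: [818, 818, 818, 818, 818, 818, 819, 818, 818]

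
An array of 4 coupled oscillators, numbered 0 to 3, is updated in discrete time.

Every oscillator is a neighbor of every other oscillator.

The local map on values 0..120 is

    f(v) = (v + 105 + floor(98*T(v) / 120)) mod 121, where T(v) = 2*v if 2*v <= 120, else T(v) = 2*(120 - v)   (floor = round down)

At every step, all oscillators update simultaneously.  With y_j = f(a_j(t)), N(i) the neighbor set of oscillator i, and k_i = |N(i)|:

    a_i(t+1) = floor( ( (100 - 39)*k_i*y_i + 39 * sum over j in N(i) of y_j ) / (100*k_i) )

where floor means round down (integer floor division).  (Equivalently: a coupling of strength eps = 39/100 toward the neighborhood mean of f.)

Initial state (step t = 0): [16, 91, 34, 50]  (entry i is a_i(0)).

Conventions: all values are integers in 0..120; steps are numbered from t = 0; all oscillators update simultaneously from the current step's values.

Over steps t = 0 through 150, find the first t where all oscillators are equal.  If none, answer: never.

Simulating step by step:
t=0: [16, 91, 34, 50]  (not all equal)
t=1: [40, 28, 62, 83]  (not all equal)
t=2: [64, 49, 31, 25]  (not all equal)
t=3: [40, 86, 63, 55]  (not all equal)
t=4: [58, 17, 24, 18]  (not all equal)
t=5: [22, 29, 38, 30]  (not all equal)
t=6: [51, 61, 72, 62]  (not all equal)
t=7: [78, 31, 28, 31]  (not all equal)
t=8: [29, 56, 52, 56]  (not all equal)
t=9: [54, 30, 83, 30]  (not all equal)
t=10: [20, 48, 20, 48]  (not all equal)
t=11: [55, 90, 55, 90]  (not all equal)
t=12: [5, 3, 5, 3]  (not all equal)
t=13: [116, 113, 116, 113]  (not all equal)
t=14: [106, 107, 106, 107]  (not all equal)
t=15: [112, 112, 112, 112]  (all equal)

Answer: 15
Key observation: Synchronization is absorbing here: once all oscillators are equal they stay equal, and step 15 is the first all-equal step.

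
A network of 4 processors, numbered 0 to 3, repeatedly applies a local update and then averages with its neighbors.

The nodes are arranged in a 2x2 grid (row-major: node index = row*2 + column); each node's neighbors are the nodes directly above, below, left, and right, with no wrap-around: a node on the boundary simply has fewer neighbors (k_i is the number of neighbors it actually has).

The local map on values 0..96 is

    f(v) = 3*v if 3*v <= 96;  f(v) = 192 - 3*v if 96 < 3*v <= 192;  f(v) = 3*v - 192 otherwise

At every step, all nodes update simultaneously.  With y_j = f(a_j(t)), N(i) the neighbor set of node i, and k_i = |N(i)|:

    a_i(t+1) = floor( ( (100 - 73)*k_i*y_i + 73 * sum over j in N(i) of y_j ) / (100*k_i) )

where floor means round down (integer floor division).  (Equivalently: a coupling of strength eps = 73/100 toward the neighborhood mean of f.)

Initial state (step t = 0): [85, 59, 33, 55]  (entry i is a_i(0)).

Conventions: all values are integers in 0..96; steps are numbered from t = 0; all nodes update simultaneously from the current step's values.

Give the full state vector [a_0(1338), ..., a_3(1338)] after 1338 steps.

Simulating step by step:
t=0: [85, 59, 33, 55]
t=1: [56, 36, 57, 46]
t=2: [44, 51, 34, 52]
t=3: [63, 45, 59, 56]
t=4: [27, 25, 13, 32]
t=5: [63, 84, 75, 67]
t=6: [34, 20, 13, 36]
t=7: [60, 79, 74, 58]
t=8: [30, 23, 19, 32]
t=9: [70, 86, 83, 71]
t=10: [49, 32, 29, 50]
t=11: [78, 57, 55, 78]
t=12: [28, 36, 37, 28]
t=13: [82, 84, 83, 82]
t=14: [57, 55, 54, 57]
t=15: [26, 22, 23, 26]
t=16: [70, 74, 75, 70]
t=17: [27, 21, 22, 27]
t=18: [68, 76, 76, 68]
t=19: [29, 18, 18, 29]
t=20: [62, 78, 78, 62]
t=21: [32, 15, 15, 32]
t=22: [58, 82, 82, 58]
t=23: [44, 27, 27, 44]
t=24: [75, 65, 65, 75]
t=25: [11, 24, 24, 11]
t=26: [61, 43, 43, 61]
t=27: [48, 23, 23, 48]
t=28: [63, 53, 53, 63]
t=29: [24, 11, 11, 24]
t=30: [43, 61, 61, 43]
t=31: [23, 48, 48, 23]
t=32: [53, 63, 63, 53]
t=33: [11, 24, 24, 11]

Answer: [61, 43, 43, 61]
Key observation: The state at step 25, [11, 24, 24, 11], reappears at step 33: the system is in a cycle of period 8 from step 25 on.  Therefore the state at step 1338 equals the state at step 25 + ((1338 - 25) mod 8) = 26, which is [61, 43, 43, 61].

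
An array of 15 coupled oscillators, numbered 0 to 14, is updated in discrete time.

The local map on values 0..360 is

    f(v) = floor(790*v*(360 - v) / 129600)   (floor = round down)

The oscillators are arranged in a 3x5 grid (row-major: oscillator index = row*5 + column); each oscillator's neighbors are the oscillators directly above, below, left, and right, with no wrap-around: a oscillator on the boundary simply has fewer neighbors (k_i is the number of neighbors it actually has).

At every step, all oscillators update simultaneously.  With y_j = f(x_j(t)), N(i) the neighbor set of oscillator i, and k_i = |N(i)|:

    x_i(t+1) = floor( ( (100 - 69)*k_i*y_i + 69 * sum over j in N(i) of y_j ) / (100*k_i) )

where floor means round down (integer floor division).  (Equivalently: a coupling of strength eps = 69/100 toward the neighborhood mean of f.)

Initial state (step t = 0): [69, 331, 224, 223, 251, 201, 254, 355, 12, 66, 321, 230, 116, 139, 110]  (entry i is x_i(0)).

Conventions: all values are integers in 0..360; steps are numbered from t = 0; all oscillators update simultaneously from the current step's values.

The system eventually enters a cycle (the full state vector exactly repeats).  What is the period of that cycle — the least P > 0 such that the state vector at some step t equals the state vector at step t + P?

Answer: 2
Key observation: The state at step 4, [195, 195, 195, 195, 195, 195, 195, 195, 195, 195, 195, 195, 195, 195, 195], reappears at step 6 — and no state repeats earlier — so the cycle the system enters has period 2.

Derivation:
t=0: [69, 331, 224, 223, 251, 201, 254, 355, 12, 66, 321, 230, 116, 139, 110]
t=1: [124, 126, 115, 144, 156, 143, 127, 97, 94, 118, 153, 151, 140, 141, 156]
t=2: [182, 177, 173, 177, 185, 185, 179, 167, 168, 177, 191, 188, 181, 180, 184]
t=3: [197, 197, 196, 196, 197, 196, 196, 196, 196, 196, 196, 196, 196, 196, 197]
t=4: [195, 195, 195, 195, 195, 195, 195, 195, 195, 195, 195, 195, 195, 195, 195]
t=5: [196, 196, 196, 196, 196, 196, 196, 196, 196, 196, 196, 196, 196, 196, 196]
t=6: [195, 195, 195, 195, 195, 195, 195, 195, 195, 195, 195, 195, 195, 195, 195]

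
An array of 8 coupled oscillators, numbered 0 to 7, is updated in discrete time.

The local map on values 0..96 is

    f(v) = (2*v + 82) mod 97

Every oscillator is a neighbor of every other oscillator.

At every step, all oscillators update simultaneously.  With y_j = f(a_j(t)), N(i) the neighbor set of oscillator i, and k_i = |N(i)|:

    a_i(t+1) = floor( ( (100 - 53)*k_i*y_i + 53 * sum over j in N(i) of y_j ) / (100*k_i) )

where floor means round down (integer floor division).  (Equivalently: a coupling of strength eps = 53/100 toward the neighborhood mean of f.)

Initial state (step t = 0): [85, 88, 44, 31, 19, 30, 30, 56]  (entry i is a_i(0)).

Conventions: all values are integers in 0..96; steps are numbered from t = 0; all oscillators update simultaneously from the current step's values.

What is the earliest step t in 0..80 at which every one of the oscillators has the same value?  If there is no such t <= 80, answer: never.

Simulating step by step:
t=0: [85, 88, 44, 31, 19, 30, 30, 56]  (not all equal)
t=1: [49, 52, 55, 45, 35, 44, 44, 26]  (not all equal)
t=2: [76, 79, 81, 73, 65, 72, 72, 58]  (not all equal)
t=3: [35, 37, 39, 32, 26, 32, 32, 20]  (not all equal)
t=4: [50, 52, 54, 48, 43, 48, 48, 39]  (not all equal)
t=5: [82, 83, 85, 80, 76, 80, 80, 73]  (not all equal)
t=6: [49, 50, 51, 47, 44, 47, 47, 42]  (not all equal)
t=7: [80, 81, 82, 79, 76, 79, 79, 75]  (not all equal)
t=8: [46, 47, 48, 45, 43, 45, 45, 42]  (not all equal)
t=9: [75, 76, 77, 75, 73, 75, 75, 72]  (not all equal)
t=10: [37, 38, 39, 37, 36, 37, 37, 35]  (not all equal)
t=11: [59, 59, 60, 59, 58, 59, 59, 57]  (not all equal)
t=12: [5, 5, 6, 5, 4, 5, 5, 4]  (not all equal)
t=13: [91, 91, 92, 91, 91, 91, 91, 91]  (not all equal)
t=14: [70, 70, 70, 70, 70, 70, 70, 70]  (all equal)

Answer: 14
Key observation: Synchronization is absorbing here: once all oscillators are equal they stay equal, and step 14 is the first all-equal step.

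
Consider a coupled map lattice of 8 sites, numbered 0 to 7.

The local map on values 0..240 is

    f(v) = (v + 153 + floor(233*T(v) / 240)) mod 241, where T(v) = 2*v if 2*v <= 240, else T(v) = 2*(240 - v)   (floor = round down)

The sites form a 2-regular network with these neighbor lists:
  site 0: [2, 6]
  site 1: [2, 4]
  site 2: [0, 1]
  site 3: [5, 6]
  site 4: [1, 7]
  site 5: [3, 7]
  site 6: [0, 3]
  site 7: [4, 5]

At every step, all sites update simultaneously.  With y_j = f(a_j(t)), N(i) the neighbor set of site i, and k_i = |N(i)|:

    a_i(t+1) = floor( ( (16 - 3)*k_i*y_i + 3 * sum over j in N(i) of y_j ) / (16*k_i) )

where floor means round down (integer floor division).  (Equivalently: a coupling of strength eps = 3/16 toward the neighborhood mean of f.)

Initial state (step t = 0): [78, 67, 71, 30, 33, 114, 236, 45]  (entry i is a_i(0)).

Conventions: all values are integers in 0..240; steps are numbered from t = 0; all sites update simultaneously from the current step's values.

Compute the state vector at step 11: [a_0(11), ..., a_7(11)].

Answer: [196, 195, 196, 201, 194, 200, 199, 197]

Derivation:
t=0: [78, 67, 71, 30, 33, 114, 236, 45]
t=1: [140, 100, 120, 15, 21, 9, 139, 37]
t=2: [6, 189, 39, 177, 195, 165, 23, 53]
t=3: [161, 183, 55, 212, 182, 206, 214, 93]
t=4: [206, 192, 99, 178, 203, 183, 180, 186]
t=5: [188, 196, 200, 209, 188, 205, 205, 200]
t=6: [197, 193, 190, 181, 198, 184, 185, 189]
t=7: [193, 195, 198, 206, 192, 203, 202, 199]
t=8: [194, 194, 191, 184, 196, 186, 187, 190]
t=9: [195, 195, 197, 203, 193, 201, 200, 198]
t=10: [193, 194, 192, 186, 195, 188, 189, 191]
t=11: [196, 195, 196, 201, 194, 200, 199, 197]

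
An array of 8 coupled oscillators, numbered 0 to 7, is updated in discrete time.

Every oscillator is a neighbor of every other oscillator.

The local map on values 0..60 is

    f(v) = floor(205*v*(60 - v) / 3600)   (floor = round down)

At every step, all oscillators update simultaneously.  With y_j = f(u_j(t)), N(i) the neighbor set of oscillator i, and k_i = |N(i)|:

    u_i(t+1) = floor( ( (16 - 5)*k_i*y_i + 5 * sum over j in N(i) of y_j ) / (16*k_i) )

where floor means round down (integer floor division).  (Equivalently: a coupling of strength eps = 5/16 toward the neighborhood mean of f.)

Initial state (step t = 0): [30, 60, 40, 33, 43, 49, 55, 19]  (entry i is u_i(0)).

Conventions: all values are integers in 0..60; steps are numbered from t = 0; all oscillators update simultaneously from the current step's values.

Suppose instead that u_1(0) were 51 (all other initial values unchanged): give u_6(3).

Simulating step by step:
t=0: [30, 51, 40, 33, 43, 49, 55, 19]
t=1: [46, 30, 42, 45, 39, 32, 23, 41]
t=2: [39, 48, 43, 40, 45, 48, 46, 44]
t=3: [43, 34, 40, 42, 38, 34, 36, 39]

Answer: u_6(3) = 36
Key observation: This trace re-runs the system from the modified initial state.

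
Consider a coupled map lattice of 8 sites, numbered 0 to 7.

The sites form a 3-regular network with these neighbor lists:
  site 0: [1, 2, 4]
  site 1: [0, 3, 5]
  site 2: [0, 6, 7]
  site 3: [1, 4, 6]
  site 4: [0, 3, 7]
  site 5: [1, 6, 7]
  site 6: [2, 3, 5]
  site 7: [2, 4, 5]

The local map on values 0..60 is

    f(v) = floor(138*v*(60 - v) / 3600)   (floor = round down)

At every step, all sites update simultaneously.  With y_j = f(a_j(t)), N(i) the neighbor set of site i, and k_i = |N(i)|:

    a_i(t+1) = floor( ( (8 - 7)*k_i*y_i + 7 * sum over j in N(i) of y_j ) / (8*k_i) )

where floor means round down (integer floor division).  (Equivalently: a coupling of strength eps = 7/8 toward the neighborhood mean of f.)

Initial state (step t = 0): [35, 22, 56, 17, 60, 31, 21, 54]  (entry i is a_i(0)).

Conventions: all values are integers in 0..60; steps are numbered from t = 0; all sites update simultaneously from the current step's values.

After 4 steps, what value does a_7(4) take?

Answer: a_7(4) = 33

Derivation:
t=0: [35, 22, 56, 17, 60, 31, 21, 54]
t=1: [15, 31, 23, 21, 21, 26, 24, 13]
t=2: [31, 30, 27, 32, 26, 30, 32, 30]
t=3: [33, 34, 34, 33, 33, 34, 34, 33]
t=4: [33, 33, 33, 33, 34, 33, 33, 33]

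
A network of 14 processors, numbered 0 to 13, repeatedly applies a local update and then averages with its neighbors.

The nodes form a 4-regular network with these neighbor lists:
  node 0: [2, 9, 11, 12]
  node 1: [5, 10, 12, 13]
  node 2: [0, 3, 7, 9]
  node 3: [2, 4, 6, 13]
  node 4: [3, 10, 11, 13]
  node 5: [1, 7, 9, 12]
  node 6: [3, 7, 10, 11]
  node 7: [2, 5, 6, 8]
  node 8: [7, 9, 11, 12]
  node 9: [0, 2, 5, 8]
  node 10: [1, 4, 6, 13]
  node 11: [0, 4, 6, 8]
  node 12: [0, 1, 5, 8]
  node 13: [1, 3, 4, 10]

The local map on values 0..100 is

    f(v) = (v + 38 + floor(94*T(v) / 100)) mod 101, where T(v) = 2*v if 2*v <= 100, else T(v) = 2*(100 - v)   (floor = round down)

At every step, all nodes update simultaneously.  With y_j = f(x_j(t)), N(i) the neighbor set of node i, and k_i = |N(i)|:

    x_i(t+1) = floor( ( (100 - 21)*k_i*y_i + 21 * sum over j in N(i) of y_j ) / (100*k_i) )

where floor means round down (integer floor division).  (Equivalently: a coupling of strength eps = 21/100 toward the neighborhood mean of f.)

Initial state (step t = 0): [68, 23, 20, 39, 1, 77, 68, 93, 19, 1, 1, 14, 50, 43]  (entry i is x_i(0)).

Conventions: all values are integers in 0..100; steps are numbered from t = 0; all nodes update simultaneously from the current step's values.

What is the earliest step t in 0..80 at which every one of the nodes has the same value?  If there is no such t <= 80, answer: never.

Answer: 10
Key observation: Synchronization is absorbing here: once all nodes are equal they stay equal, and step 10 is the first all-equal step.

Derivation:
t=0: [68, 23, 20, 39, 1, 77, 68, 93, 19, 1, 1, 14, 50, 43]  (not all equal)
t=1: [66, 14, 85, 52, 43, 53, 62, 50, 85, 47, 40, 75, 75, 54]  (not all equal)
t=2: [64, 75, 55, 75, 61, 76, 69, 77, 53, 69, 56, 59, 60, 74]  (not all equal)
t=3: [68, 60, 73, 60, 70, 59, 64, 59, 75, 65, 72, 72, 70, 60]  (not all equal)
t=4: [64, 71, 61, 70, 63, 72, 67, 71, 60, 66, 62, 61, 63, 70]  (not all equal)
t=5: [68, 62, 69, 63, 68, 61, 66, 63, 70, 66, 68, 70, 68, 63]  (not all equal)
t=6: [64, 69, 64, 68, 65, 70, 66, 68, 63, 65, 65, 63, 65, 68]  (not all equal)
t=7: [67, 64, 67, 65, 66, 63, 66, 65, 68, 67, 66, 68, 66, 65]  (not all equal)
t=8: [65, 67, 66, 66, 66, 68, 66, 66, 65, 66, 66, 65, 66, 66]  (not all equal)
t=9: [66, 65, 66, 66, 66, 65, 66, 66, 66, 66, 66, 66, 66, 66]  (not all equal)
t=10: [66, 66, 66, 66, 66, 66, 66, 66, 66, 66, 66, 66, 66, 66]  (all equal)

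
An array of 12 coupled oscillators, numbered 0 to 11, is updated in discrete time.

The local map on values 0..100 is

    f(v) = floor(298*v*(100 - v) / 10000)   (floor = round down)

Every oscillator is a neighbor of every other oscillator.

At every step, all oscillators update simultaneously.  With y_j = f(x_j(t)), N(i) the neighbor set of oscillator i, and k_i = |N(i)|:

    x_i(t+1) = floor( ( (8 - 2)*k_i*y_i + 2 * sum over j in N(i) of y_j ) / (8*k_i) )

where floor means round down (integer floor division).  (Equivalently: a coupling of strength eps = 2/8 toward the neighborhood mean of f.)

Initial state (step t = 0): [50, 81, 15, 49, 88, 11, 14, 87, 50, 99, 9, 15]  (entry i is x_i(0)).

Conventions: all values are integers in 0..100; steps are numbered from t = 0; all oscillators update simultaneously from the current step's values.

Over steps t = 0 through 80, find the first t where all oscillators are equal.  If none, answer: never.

Answer: 9
Key observation: Synchronization is absorbing here: once all oscillators are equal they stay equal, and step 9 is the first all-equal step.

Derivation:
t=0: [50, 81, 15, 49, 88, 11, 14, 87, 50, 99, 9, 15]  (not all equal)
t=1: [65, 43, 38, 65, 33, 32, 36, 35, 65, 12, 28, 38]  (not all equal)
t=2: [66, 70, 68, 66, 64, 64, 66, 66, 66, 40, 61, 68]  (not all equal)
t=3: [66, 63, 64, 66, 67, 67, 66, 66, 66, 69, 69, 64]  (not all equal)
t=4: [65, 68, 67, 65, 65, 65, 65, 65, 65, 63, 63, 67]  (not all equal)
t=5: [66, 64, 65, 66, 66, 66, 66, 66, 66, 68, 68, 65]  (not all equal)
t=6: [66, 67, 66, 66, 66, 66, 66, 66, 66, 64, 64, 66]  (not all equal)
t=7: [66, 65, 66, 66, 66, 66, 66, 66, 66, 67, 67, 66]  (not all equal)
t=8: [65, 66, 65, 65, 65, 65, 65, 65, 65, 65, 65, 65]  (not all equal)
t=9: [66, 66, 66, 66, 66, 66, 66, 66, 66, 66, 66, 66]  (all equal)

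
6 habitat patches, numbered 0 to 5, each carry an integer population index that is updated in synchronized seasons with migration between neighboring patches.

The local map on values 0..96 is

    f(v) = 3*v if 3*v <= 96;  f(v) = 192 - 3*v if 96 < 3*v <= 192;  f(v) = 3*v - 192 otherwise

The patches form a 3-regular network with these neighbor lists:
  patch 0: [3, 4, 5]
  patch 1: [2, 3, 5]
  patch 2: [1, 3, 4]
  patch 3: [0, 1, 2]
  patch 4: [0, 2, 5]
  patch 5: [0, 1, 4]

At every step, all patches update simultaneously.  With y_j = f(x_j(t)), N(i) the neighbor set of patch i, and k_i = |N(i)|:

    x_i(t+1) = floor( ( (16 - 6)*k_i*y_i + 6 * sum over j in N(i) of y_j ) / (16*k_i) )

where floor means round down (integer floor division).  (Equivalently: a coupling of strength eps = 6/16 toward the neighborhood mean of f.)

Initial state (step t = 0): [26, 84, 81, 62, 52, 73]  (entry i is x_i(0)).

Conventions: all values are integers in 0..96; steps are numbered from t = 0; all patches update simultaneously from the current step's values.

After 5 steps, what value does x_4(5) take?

Simulating step by step:
t=0: [26, 84, 81, 62, 52, 73]
t=1: [57, 48, 44, 27, 42, 38]
t=2: [41, 57, 61, 66, 61, 65]
t=3: [45, 15, 10, 16, 15, 14]
t=4: [52, 43, 36, 46, 44, 44]
t=5: [44, 64, 74, 56, 60, 57]

Answer: x_4(5) = 60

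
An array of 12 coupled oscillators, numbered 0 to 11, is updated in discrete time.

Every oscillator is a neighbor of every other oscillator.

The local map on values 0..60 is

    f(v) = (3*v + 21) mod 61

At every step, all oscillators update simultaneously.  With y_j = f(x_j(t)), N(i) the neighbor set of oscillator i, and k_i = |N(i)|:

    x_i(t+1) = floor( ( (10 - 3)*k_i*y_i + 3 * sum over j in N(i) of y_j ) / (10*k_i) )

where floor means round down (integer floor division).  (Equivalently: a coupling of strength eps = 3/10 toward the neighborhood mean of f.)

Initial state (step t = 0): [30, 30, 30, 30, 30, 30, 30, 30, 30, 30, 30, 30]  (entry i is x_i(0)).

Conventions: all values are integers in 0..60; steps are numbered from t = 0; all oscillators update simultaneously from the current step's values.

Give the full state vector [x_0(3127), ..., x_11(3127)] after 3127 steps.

Simulating step by step:
t=0: [30, 30, 30, 30, 30, 30, 30, 30, 30, 30, 30, 30]
t=1: [50, 50, 50, 50, 50, 50, 50, 50, 50, 50, 50, 50]
t=2: [49, 49, 49, 49, 49, 49, 49, 49, 49, 49, 49, 49]
t=3: [46, 46, 46, 46, 46, 46, 46, 46, 46, 46, 46, 46]
t=4: [37, 37, 37, 37, 37, 37, 37, 37, 37, 37, 37, 37]
t=5: [10, 10, 10, 10, 10, 10, 10, 10, 10, 10, 10, 10]
t=6: [51, 51, 51, 51, 51, 51, 51, 51, 51, 51, 51, 51]
t=7: [52, 52, 52, 52, 52, 52, 52, 52, 52, 52, 52, 52]
t=8: [55, 55, 55, 55, 55, 55, 55, 55, 55, 55, 55, 55]
t=9: [3, 3, 3, 3, 3, 3, 3, 3, 3, 3, 3, 3]
t=10: [30, 30, 30, 30, 30, 30, 30, 30, 30, 30, 30, 30]

Answer: [52, 52, 52, 52, 52, 52, 52, 52, 52, 52, 52, 52]
Key observation: The state at step 0, [30, 30, 30, 30, 30, 30, 30, 30, 30, 30, 30, 30], reappears at step 10: the system is in a cycle of period 10 from step 0 on.  Therefore the state at step 3127 equals the state at step 0 + ((3127 - 0) mod 10) = 7, which is [52, 52, 52, 52, 52, 52, 52, 52, 52, 52, 52, 52].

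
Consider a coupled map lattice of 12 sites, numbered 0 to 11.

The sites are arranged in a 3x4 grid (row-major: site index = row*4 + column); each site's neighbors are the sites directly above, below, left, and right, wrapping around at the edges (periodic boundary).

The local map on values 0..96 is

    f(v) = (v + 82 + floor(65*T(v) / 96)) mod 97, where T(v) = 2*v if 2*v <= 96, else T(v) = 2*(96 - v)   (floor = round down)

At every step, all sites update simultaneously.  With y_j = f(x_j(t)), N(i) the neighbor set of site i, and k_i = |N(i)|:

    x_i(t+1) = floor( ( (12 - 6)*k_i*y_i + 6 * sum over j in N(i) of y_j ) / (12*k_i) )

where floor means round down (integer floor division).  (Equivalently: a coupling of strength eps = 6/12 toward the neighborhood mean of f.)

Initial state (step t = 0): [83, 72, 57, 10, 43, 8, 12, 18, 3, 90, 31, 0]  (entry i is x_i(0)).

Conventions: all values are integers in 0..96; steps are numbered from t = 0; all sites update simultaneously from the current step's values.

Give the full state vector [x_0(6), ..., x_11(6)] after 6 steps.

Simulating step by step:
t=0: [83, 72, 57, 10, 43, 8, 12, 18, 3, 90, 31, 0]
t=1: [76, 77, 67, 40, 68, 35, 29, 37, 86, 71, 62, 63]
t=2: [86, 85, 84, 82, 83, 73, 66, 75, 86, 85, 87, 87]
t=3: [84, 84, 85, 85, 85, 87, 88, 87, 84, 84, 85, 84]
t=4: [84, 84, 84, 84, 84, 84, 83, 84, 84, 84, 84, 84]
t=5: [85, 85, 85, 85, 85, 85, 85, 85, 85, 85, 85, 85]
t=6: [84, 84, 84, 84, 84, 84, 84, 84, 84, 84, 84, 84]

Answer: [84, 84, 84, 84, 84, 84, 84, 84, 84, 84, 84, 84]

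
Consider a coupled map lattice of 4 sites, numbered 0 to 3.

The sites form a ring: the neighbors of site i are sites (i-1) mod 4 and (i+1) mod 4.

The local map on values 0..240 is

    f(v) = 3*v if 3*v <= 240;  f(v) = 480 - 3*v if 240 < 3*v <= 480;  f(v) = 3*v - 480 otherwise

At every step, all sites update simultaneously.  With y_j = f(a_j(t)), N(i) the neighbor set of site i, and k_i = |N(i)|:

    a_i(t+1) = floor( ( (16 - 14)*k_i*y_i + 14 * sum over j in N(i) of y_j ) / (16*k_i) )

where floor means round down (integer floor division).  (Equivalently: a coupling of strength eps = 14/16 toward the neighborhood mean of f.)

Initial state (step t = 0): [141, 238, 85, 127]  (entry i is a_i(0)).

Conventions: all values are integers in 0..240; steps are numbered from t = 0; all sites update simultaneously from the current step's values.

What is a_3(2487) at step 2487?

Simulating step by step:
t=0: [141, 238, 85, 127]
t=1: [152, 152, 173, 135]
t=2: [46, 30, 48, 36]
t=3: [103, 134, 104, 136]
t=4: [87, 158, 86, 157]
t=5: [33, 193, 34, 194]
t=6: [100, 100, 100, 100]
t=7: [180, 180, 180, 180]
t=8: [60, 60, 60, 60]
t=9: [180, 180, 180, 180]

Answer: a_3(2487) = 180
Key observation: The state at step 7, [180, 180, 180, 180], reappears at step 9: the system is in a cycle of period 2 from step 7 on.  Therefore the state at step 2487 equals the state at step 7 + ((2487 - 7) mod 2) = 7, which is [180, 180, 180, 180].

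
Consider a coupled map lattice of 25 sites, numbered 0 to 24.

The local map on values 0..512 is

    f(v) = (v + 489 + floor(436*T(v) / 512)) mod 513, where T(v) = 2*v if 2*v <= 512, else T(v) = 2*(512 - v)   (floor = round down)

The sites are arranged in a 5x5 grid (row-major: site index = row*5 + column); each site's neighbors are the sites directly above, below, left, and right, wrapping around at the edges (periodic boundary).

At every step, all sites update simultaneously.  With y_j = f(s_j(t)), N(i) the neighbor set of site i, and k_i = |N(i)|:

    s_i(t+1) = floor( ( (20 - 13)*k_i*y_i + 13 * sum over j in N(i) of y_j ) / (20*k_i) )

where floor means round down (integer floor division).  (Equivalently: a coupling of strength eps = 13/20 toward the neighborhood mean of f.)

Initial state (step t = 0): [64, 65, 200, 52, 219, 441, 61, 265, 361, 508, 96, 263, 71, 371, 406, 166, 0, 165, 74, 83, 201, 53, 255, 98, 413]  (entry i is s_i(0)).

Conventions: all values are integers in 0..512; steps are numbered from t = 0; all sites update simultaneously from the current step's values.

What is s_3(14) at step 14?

Simulating step by step:
t=0: [64, 65, 200, 52, 219, 441, 61, 265, 361, 508, 96, 263, 71, 371, 406, 166, 0, 165, 74, 83, 201, 53, 255, 98, 413]
t=1: [90, 119, 93, 102, 148, 173, 125, 115, 162, 205, 187, 220, 187, 102, 179, 299, 352, 307, 213, 182, 121, 171, 180, 163, 96]
t=2: [307, 298, 290, 320, 248, 322, 285, 333, 275, 280, 344, 241, 284, 313, 358, 260, 150, 215, 216, 302, 271, 340, 356, 305, 336]
t=3: [124, 121, 113, 123, 122, 116, 119, 122, 124, 123, 106, 160, 107, 105, 104, 173, 199, 120, 81, 104, 125, 152, 92, 96, 118]
t=4: [305, 313, 283, 291, 305, 292, 316, 294, 300, 296, 318, 276, 299, 257, 266, 290, 249, 215, 238, 283, 342, 271, 273, 248, 283]
t=5: [116, 123, 131, 128, 125, 121, 122, 125, 130, 128, 127, 127, 119, 135, 137, 123, 122, 98, 112, 132, 119, 129, 124, 130, 126]
t=6: [299, 310, 319, 323, 312, 306, 308, 314, 325, 322, 319, 310, 300, 321, 334, 311, 300, 277, 298, 319, 304, 311, 307, 313, 316]
t=7: [120, 117, 112, 109, 113, 116, 117, 114, 108, 109, 111, 118, 121, 112, 106, 116, 122, 128, 120, 112, 118, 118, 119, 115, 113]
t=8: [292, 291, 283, 275, 280, 286, 290, 284, 272, 273, 280, 294, 297, 281, 270, 288, 301, 308, 294, 281, 292, 295, 295, 286, 283]
t=9: [131, 130, 134, 138, 137, 134, 131, 134, 140, 140, 135, 128, 128, 136, 140, 131, 125, 123, 130, 135, 130, 127, 127, 133, 134]
t=10: [332, 328, 334, 345, 343, 338, 330, 336, 348, 350, 337, 324, 325, 340, 347, 330, 317, 315, 329, 338, 328, 320, 322, 333, 337]
t=11: [100, 103, 100, 94, 94, 97, 101, 98, 92, 91, 98, 105, 104, 96, 93, 102, 109, 109, 101, 97, 103, 108, 106, 100, 98]
t=12: [244, 252, 246, 234, 232, 238, 248, 242, 228, 226, 242, 255, 253, 237, 231, 250, 264, 263, 247, 240, 252, 262, 258, 245, 241]
t=13: [121, 136, 127, 101, 97, 109, 130, 119, 90, 84, 119, 141, 135, 107, 96, 132, 148, 146, 124, 115, 135, 148, 143, 123, 116]
t=14: [299, 335, 314, 263, 252, 278, 320, 299, 241, 227, 297, 342, 328, 272, 253, 327, 364, 355, 308, 289, 330, 362, 349, 304, 291]

Answer: s_3(14) = 263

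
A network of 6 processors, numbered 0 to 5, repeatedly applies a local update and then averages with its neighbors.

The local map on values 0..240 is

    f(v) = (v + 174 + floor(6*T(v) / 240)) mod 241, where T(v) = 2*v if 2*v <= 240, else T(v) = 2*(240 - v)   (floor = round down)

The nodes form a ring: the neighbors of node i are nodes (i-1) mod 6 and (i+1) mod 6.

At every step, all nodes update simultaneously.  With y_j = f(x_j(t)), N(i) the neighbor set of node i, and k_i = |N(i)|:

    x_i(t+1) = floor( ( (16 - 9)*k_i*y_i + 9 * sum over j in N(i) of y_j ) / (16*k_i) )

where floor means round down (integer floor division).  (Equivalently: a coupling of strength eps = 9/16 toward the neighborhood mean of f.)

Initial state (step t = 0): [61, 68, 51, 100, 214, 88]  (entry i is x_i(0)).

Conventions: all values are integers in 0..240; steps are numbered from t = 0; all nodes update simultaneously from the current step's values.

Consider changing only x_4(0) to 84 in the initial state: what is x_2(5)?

Simulating step by step:
t=0: [61, 68, 51, 100, 84, 88]
t=1: [112, 132, 111, 86, 26, 83]
t=2: [47, 58, 47, 80, 100, 79]
t=3: [167, 227, 168, 80, 25, 79]
t=4: [94, 128, 95, 92, 96, 91]
t=5: [40, 46, 40, 30, 30, 30]

Answer: x_2(5) = 40
Key observation: This trace re-runs the system from the modified initial state.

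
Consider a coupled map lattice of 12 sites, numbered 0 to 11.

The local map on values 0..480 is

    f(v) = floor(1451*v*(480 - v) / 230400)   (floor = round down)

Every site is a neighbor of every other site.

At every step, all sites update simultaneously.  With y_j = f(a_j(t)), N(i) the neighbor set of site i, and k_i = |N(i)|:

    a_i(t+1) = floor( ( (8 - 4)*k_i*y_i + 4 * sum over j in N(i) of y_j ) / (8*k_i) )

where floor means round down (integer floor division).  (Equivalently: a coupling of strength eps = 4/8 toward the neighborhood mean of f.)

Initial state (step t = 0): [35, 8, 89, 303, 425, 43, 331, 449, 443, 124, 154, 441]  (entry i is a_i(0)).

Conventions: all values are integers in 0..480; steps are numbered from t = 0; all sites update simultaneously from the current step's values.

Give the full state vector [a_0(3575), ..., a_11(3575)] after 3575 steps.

Simulating step by step:
t=0: [35, 8, 89, 303, 425, 43, 331, 449, 443, 124, 154, 441]
t=1: [142, 107, 197, 250, 164, 151, 238, 137, 144, 223, 241, 146]
t=2: [314, 291, 336, 341, 325, 318, 341, 311, 315, 340, 341, 316]
t=3: [321, 329, 310, 308, 316, 319, 308, 323, 321, 308, 308, 320]
t=4: [323, 319, 328, 328, 325, 324, 328, 322, 323, 328, 328, 323]
t=5: [317, 319, 315, 315, 316, 317, 315, 318, 317, 315, 315, 317]
t=6: [325, 324, 326, 326, 325, 325, 326, 324, 325, 326, 326, 325]
t=7: [316, 317, 316, 316, 316, 316, 316, 317, 316, 316, 316, 316]
t=8: [325, 325, 325, 325, 325, 325, 325, 325, 325, 325, 325, 325]
t=9: [317, 317, 317, 317, 317, 317, 317, 317, 317, 317, 317, 317]
t=10: [325, 325, 325, 325, 325, 325, 325, 325, 325, 325, 325, 325]

Answer: [317, 317, 317, 317, 317, 317, 317, 317, 317, 317, 317, 317]
Key observation: The state at step 8, [325, 325, 325, 325, 325, 325, 325, 325, 325, 325, 325, 325], reappears at step 10: the system is in a cycle of period 2 from step 8 on.  Therefore the state at step 3575 equals the state at step 8 + ((3575 - 8) mod 2) = 9, which is [317, 317, 317, 317, 317, 317, 317, 317, 317, 317, 317, 317].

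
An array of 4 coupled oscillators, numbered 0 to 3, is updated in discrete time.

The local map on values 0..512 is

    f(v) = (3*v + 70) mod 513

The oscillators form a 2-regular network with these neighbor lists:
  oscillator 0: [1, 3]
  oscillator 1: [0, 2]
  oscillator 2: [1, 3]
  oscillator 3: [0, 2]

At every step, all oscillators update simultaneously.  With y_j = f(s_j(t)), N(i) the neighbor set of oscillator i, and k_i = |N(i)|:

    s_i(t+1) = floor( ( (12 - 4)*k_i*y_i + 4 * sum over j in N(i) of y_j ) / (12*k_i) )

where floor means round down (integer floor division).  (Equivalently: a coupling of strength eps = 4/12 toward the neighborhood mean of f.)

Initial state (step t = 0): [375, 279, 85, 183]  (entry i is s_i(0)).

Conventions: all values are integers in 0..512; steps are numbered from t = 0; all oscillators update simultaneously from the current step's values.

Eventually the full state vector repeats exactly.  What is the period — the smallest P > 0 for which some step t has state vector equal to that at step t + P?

Simulating step by step:
t=0: [375, 279, 85, 183]
t=1: [196, 345, 300, 153]
t=2: [112, 153, 320, 111]
t=3: [340, 79, 72, 337]
t=4: [103, 263, 251, 95]
t=5: [369, 345, 323, 351]
t=6: [130, 80, 38, 92]
t=7: [416, 314, 232, 338]
t=8: [287, 423, 261, 129]
t=9: [407, 335, 355, 431]
t=10: [241, 95, 137, 287]
t=11: [315, 363, 449, 405]
t=12: [400, 237, 326, 321]
t=13: [208, 223, 60, 49]
t=14: [194, 222, 240, 216]
t=15: [164, 218, 256, 206]
t=16: [97, 203, 281, 179]
t=17: [284, 237, 310, 189]
t=18: [338, 328, 390, 232]
t=19: [85, 64, 189, 214]
t=20: [293, 249, 159, 207]
t=21: [371, 281, 103, 197]
t=22: [196, 356, 344, 188]
t=23: [135, 111, 89, 117]
t=24: [454, 404, 362, 416]
t=25: [362, 260, 178, 284]
t=26: [211, 261, 185, 309]
t=27: [264, 277, 212, 373]
t=28: [324, 349, 220, 199]
t=29: [51, 99, 185, 141]
t=30: [292, 300, 218, 384]
t=31: [397, 412, 249, 238]
t=32: [248, 276, 294, 270]
t=33: [326, 380, 418, 368]
t=34: [70, 176, 254, 152]
t=35: [203, 156, 229, 108]
t=36: [180, 85, 232, 331]
t=37: [125, 275, 229, 83]
t=38: [413, 369, 279, 327]
t=39: [218, 213, 292, 129]
t=40: [249, 238, 397, 412]
t=41: [294, 270, 248, 276]
t=42: [418, 368, 326, 380]
t=43: [254, 152, 70, 176]
t=44: [229, 108, 203, 156]
t=45: [232, 331, 180, 85]
t=46: [229, 83, 125, 275]
t=47: [279, 327, 413, 369]
t=48: [292, 129, 218, 213]
t=49: [397, 412, 249, 238]

Answer: 18
Key observation: The state at step 31, [397, 412, 249, 238], reappears at step 49 — and no state repeats earlier — so the cycle the system enters has period 18.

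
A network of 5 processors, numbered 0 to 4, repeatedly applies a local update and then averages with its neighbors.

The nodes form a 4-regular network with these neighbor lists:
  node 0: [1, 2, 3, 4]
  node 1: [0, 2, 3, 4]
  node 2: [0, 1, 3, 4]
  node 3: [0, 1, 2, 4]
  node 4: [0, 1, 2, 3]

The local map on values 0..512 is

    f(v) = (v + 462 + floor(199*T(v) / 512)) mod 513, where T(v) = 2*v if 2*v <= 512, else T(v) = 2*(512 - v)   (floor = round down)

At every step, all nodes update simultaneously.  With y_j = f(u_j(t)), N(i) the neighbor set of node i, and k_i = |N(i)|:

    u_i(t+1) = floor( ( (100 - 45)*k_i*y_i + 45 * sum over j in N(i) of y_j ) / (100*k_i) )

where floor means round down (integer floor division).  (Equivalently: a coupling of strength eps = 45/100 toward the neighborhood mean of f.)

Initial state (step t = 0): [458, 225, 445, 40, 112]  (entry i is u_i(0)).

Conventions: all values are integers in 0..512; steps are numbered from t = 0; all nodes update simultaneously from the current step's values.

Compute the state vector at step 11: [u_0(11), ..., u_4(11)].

Simulating step by step:
t=0: [458, 225, 445, 40, 112]
t=1: [354, 310, 353, 167, 223]
t=2: [394, 390, 394, 315, 359]
t=3: [431, 430, 431, 423, 427]
t=4: [441, 441, 441, 441, 441]
t=5: [445, 445, 445, 445, 445]
t=6: [446, 446, 446, 446, 446]
t=7: [446, 446, 446, 446, 446]
t=8: [446, 446, 446, 446, 446]
t=9: [446, 446, 446, 446, 446]
t=10: [446, 446, 446, 446, 446]
t=11: [446, 446, 446, 446, 446]

Answer: [446, 446, 446, 446, 446]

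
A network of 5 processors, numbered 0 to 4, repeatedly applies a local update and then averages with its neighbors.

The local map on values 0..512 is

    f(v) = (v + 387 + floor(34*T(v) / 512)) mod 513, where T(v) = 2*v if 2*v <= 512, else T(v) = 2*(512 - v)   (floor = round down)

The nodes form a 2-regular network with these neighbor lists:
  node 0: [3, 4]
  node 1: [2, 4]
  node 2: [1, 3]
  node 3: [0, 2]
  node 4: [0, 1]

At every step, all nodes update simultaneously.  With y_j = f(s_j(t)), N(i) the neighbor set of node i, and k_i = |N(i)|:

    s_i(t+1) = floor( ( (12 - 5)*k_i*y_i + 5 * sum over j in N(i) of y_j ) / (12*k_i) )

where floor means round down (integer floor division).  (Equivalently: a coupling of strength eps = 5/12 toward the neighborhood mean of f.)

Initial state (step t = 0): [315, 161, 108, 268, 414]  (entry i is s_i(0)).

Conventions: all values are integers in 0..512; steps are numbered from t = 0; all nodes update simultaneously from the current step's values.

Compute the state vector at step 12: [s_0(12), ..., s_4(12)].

Answer: [86, 86, 87, 87, 85]

Derivation:
t=0: [315, 161, 108, 268, 414]
t=1: [224, 201, 344, 252, 232]
t=2: [135, 137, 194, 169, 126]
t=3: [32, 39, 73, 62, 20]
t=4: [427, 434, 458, 452, 416]
t=5: [314, 319, 333, 329, 307]
t=6: [215, 218, 226, 224, 211]
t=7: [118, 120, 127, 125, 115]
t=8: [8, 9, 14, 13, 5]
t=9: [396, 397, 400, 400, 393]
t=10: [285, 285, 287, 287, 283]
t=11: [188, 188, 189, 189, 187]
t=12: [86, 86, 87, 87, 85]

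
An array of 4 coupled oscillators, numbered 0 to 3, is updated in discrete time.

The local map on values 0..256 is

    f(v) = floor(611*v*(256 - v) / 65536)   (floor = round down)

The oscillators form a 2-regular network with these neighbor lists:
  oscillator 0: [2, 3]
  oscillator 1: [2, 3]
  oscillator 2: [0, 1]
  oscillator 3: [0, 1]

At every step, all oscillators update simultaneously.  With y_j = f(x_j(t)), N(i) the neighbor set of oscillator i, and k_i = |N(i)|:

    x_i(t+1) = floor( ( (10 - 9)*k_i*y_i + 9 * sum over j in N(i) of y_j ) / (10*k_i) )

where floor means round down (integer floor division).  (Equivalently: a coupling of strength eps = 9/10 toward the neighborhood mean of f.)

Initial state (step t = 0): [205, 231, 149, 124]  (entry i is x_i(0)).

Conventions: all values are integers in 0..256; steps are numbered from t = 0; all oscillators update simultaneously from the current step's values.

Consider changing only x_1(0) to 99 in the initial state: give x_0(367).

Answer: x_0(367) = 148
Key observation: The state at step 4, [149, 149, 149, 149], reappears at step 6: the system is in a cycle of period 2 from step 4 on.  Therefore the state at step 367 equals the state at step 4 + ((367 - 4) mod 2) = 5, which is [148, 148, 148, 148].

Derivation:
t=0: [205, 99, 149, 124]
t=1: [144, 149, 123, 123]
t=2: [151, 151, 149, 149]
t=3: [147, 147, 147, 147]
t=4: [149, 149, 149, 149]
t=5: [148, 148, 148, 148]
t=6: [149, 149, 149, 149]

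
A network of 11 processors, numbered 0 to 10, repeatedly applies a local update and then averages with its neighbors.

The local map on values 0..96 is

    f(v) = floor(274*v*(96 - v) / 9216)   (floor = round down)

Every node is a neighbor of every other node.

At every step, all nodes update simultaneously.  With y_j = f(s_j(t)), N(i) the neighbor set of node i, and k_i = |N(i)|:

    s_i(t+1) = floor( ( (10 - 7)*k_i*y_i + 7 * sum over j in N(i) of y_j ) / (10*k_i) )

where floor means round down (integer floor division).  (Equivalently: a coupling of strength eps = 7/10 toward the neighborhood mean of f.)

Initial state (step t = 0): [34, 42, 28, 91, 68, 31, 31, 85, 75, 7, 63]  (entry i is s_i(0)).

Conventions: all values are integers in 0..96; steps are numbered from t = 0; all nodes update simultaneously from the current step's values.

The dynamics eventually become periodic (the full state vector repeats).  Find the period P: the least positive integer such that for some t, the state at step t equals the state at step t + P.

Answer: 2
Key observation: The state at step 8, [64, 64, 64, 64, 64, 64, 64, 64, 64, 64, 64], reappears at step 10 — and no state repeats earlier — so the cycle the system enters has period 2.

Derivation:
t=0: [34, 42, 28, 91, 68, 31, 31, 85, 75, 7, 63]
t=1: [50, 52, 49, 39, 49, 50, 50, 42, 47, 40, 50]
t=2: [67, 67, 67, 67, 67, 67, 67, 67, 67, 67, 67]
t=3: [57, 57, 57, 57, 57, 57, 57, 57, 57, 57, 57]
t=4: [66, 66, 66, 66, 66, 66, 66, 66, 66, 66, 66]
t=5: [58, 58, 58, 58, 58, 58, 58, 58, 58, 58, 58]
t=6: [65, 65, 65, 65, 65, 65, 65, 65, 65, 65, 65]
t=7: [59, 59, 59, 59, 59, 59, 59, 59, 59, 59, 59]
t=8: [64, 64, 64, 64, 64, 64, 64, 64, 64, 64, 64]
t=9: [60, 60, 60, 60, 60, 60, 60, 60, 60, 60, 60]
t=10: [64, 64, 64, 64, 64, 64, 64, 64, 64, 64, 64]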